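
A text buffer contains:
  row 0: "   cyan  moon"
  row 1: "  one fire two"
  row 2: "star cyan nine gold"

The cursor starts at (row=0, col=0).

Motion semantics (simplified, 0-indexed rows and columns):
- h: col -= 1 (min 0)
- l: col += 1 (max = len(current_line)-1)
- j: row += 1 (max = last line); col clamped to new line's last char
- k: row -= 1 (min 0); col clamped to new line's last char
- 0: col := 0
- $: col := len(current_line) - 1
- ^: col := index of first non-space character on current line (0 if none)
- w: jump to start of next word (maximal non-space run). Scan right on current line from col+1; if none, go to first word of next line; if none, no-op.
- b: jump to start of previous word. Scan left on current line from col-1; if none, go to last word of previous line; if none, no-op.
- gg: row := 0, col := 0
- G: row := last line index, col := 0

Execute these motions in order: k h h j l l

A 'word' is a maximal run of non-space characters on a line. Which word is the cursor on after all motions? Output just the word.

Answer: one

Derivation:
After 1 (k): row=0 col=0 char='_'
After 2 (h): row=0 col=0 char='_'
After 3 (h): row=0 col=0 char='_'
After 4 (j): row=1 col=0 char='_'
After 5 (l): row=1 col=1 char='_'
After 6 (l): row=1 col=2 char='o'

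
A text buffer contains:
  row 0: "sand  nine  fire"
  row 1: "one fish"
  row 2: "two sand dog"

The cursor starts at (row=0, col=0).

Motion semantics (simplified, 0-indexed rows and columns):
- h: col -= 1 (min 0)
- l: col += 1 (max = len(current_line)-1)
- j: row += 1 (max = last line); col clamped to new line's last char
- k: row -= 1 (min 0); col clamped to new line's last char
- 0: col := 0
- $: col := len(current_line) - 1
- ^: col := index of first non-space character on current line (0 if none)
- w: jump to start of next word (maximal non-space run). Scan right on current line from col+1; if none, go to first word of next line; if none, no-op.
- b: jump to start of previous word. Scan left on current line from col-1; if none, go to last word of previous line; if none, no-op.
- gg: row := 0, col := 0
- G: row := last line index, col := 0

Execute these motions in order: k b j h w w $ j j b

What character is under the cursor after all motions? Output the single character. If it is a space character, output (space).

After 1 (k): row=0 col=0 char='s'
After 2 (b): row=0 col=0 char='s'
After 3 (j): row=1 col=0 char='o'
After 4 (h): row=1 col=0 char='o'
After 5 (w): row=1 col=4 char='f'
After 6 (w): row=2 col=0 char='t'
After 7 ($): row=2 col=11 char='g'
After 8 (j): row=2 col=11 char='g'
After 9 (j): row=2 col=11 char='g'
After 10 (b): row=2 col=9 char='d'

Answer: d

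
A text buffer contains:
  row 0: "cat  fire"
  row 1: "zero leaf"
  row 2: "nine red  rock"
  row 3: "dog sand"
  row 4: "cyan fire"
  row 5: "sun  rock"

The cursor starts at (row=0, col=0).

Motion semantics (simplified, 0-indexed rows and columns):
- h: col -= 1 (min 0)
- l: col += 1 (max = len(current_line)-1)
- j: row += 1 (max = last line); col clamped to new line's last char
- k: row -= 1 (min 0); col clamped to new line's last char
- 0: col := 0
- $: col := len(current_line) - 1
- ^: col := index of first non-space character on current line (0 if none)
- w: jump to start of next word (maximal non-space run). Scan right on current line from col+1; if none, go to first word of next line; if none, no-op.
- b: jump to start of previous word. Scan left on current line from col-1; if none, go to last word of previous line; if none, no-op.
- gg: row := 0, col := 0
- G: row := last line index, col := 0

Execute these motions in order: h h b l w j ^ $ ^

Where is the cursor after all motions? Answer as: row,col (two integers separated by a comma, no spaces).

Answer: 1,0

Derivation:
After 1 (h): row=0 col=0 char='c'
After 2 (h): row=0 col=0 char='c'
After 3 (b): row=0 col=0 char='c'
After 4 (l): row=0 col=1 char='a'
After 5 (w): row=0 col=5 char='f'
After 6 (j): row=1 col=5 char='l'
After 7 (^): row=1 col=0 char='z'
After 8 ($): row=1 col=8 char='f'
After 9 (^): row=1 col=0 char='z'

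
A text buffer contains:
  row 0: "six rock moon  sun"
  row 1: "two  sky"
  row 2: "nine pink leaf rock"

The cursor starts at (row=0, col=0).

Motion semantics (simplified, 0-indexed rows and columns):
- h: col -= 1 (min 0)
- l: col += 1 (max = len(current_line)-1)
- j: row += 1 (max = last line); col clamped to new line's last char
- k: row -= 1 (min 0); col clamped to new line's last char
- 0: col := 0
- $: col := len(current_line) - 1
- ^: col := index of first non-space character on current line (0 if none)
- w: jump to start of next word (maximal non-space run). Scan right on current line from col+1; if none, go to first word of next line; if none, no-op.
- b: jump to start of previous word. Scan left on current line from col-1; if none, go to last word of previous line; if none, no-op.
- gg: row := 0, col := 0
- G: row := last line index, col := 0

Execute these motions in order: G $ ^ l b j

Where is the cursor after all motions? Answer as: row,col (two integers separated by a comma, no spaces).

After 1 (G): row=2 col=0 char='n'
After 2 ($): row=2 col=18 char='k'
After 3 (^): row=2 col=0 char='n'
After 4 (l): row=2 col=1 char='i'
After 5 (b): row=2 col=0 char='n'
After 6 (j): row=2 col=0 char='n'

Answer: 2,0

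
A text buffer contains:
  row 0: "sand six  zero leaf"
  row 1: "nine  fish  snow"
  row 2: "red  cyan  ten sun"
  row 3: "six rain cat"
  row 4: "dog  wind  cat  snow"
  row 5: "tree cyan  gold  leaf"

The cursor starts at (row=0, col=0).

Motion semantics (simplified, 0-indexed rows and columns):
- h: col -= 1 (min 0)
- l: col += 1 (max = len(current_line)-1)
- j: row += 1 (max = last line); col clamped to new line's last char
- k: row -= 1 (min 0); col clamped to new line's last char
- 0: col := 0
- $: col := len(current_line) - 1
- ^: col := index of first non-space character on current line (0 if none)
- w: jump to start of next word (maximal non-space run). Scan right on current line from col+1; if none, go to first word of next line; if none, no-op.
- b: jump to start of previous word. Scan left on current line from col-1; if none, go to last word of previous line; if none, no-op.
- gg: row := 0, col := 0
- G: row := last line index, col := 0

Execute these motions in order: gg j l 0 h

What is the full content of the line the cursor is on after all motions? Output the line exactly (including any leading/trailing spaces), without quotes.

After 1 (gg): row=0 col=0 char='s'
After 2 (j): row=1 col=0 char='n'
After 3 (l): row=1 col=1 char='i'
After 4 (0): row=1 col=0 char='n'
After 5 (h): row=1 col=0 char='n'

Answer: nine  fish  snow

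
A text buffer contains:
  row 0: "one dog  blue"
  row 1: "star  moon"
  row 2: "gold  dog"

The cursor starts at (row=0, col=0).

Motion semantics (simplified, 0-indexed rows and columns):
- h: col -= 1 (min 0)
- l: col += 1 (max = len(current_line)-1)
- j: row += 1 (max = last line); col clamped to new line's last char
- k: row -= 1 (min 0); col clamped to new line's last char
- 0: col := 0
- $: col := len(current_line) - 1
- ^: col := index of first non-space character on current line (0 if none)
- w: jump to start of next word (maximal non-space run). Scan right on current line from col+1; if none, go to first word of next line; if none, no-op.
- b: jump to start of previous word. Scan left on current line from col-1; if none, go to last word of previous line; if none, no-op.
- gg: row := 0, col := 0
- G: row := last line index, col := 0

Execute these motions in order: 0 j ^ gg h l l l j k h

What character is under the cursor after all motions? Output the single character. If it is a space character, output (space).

Answer: e

Derivation:
After 1 (0): row=0 col=0 char='o'
After 2 (j): row=1 col=0 char='s'
After 3 (^): row=1 col=0 char='s'
After 4 (gg): row=0 col=0 char='o'
After 5 (h): row=0 col=0 char='o'
After 6 (l): row=0 col=1 char='n'
After 7 (l): row=0 col=2 char='e'
After 8 (l): row=0 col=3 char='_'
After 9 (j): row=1 col=3 char='r'
After 10 (k): row=0 col=3 char='_'
After 11 (h): row=0 col=2 char='e'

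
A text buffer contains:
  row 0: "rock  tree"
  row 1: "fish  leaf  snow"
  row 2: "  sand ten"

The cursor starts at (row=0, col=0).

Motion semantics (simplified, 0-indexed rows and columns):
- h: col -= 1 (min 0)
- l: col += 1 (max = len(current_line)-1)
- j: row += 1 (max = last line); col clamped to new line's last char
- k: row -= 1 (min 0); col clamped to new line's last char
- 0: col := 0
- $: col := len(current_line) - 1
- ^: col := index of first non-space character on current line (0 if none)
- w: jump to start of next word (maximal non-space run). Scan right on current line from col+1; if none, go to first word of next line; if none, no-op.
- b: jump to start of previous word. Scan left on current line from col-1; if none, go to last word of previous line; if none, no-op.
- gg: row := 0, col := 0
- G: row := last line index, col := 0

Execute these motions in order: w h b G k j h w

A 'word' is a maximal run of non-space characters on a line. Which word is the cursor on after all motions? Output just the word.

After 1 (w): row=0 col=6 char='t'
After 2 (h): row=0 col=5 char='_'
After 3 (b): row=0 col=0 char='r'
After 4 (G): row=2 col=0 char='_'
After 5 (k): row=1 col=0 char='f'
After 6 (j): row=2 col=0 char='_'
After 7 (h): row=2 col=0 char='_'
After 8 (w): row=2 col=2 char='s'

Answer: sand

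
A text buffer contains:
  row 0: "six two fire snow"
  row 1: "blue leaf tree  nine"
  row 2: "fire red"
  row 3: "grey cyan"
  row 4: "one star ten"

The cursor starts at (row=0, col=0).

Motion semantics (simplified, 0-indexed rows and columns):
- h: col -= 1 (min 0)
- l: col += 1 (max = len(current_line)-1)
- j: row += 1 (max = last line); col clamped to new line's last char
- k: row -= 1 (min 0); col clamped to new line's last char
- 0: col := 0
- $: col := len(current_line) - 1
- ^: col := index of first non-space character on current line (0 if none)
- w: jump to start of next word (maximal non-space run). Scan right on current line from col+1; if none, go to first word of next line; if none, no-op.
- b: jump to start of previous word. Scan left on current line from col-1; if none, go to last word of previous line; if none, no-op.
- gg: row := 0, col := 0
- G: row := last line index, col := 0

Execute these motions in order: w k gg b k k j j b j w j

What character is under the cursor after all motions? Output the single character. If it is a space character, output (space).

Answer: o

Derivation:
After 1 (w): row=0 col=4 char='t'
After 2 (k): row=0 col=4 char='t'
After 3 (gg): row=0 col=0 char='s'
After 4 (b): row=0 col=0 char='s'
After 5 (k): row=0 col=0 char='s'
After 6 (k): row=0 col=0 char='s'
After 7 (j): row=1 col=0 char='b'
After 8 (j): row=2 col=0 char='f'
After 9 (b): row=1 col=16 char='n'
After 10 (j): row=2 col=7 char='d'
After 11 (w): row=3 col=0 char='g'
After 12 (j): row=4 col=0 char='o'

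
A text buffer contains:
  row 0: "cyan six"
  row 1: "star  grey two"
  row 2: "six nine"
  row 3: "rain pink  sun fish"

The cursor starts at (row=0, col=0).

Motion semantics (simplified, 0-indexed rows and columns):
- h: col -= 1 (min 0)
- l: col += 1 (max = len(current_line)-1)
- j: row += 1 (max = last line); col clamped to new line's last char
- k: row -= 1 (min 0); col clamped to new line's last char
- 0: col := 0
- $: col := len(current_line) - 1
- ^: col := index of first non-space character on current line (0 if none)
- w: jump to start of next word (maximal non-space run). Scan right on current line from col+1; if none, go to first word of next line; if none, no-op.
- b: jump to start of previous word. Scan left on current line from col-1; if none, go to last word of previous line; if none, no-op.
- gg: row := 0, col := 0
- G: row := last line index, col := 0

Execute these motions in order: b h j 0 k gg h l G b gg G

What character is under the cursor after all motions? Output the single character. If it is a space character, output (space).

After 1 (b): row=0 col=0 char='c'
After 2 (h): row=0 col=0 char='c'
After 3 (j): row=1 col=0 char='s'
After 4 (0): row=1 col=0 char='s'
After 5 (k): row=0 col=0 char='c'
After 6 (gg): row=0 col=0 char='c'
After 7 (h): row=0 col=0 char='c'
After 8 (l): row=0 col=1 char='y'
After 9 (G): row=3 col=0 char='r'
After 10 (b): row=2 col=4 char='n'
After 11 (gg): row=0 col=0 char='c'
After 12 (G): row=3 col=0 char='r'

Answer: r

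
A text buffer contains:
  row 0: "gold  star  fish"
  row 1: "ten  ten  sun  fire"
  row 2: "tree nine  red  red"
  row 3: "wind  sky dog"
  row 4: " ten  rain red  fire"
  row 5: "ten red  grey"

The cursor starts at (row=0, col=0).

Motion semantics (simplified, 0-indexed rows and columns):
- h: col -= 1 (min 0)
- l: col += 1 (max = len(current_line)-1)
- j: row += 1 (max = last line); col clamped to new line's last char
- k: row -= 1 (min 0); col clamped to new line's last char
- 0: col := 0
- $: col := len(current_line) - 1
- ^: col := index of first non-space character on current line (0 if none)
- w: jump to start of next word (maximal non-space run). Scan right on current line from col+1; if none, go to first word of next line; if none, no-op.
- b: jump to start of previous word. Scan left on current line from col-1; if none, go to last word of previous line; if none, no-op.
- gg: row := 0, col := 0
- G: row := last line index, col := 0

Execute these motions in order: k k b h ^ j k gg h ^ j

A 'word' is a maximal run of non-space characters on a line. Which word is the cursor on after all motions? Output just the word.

Answer: ten

Derivation:
After 1 (k): row=0 col=0 char='g'
After 2 (k): row=0 col=0 char='g'
After 3 (b): row=0 col=0 char='g'
After 4 (h): row=0 col=0 char='g'
After 5 (^): row=0 col=0 char='g'
After 6 (j): row=1 col=0 char='t'
After 7 (k): row=0 col=0 char='g'
After 8 (gg): row=0 col=0 char='g'
After 9 (h): row=0 col=0 char='g'
After 10 (^): row=0 col=0 char='g'
After 11 (j): row=1 col=0 char='t'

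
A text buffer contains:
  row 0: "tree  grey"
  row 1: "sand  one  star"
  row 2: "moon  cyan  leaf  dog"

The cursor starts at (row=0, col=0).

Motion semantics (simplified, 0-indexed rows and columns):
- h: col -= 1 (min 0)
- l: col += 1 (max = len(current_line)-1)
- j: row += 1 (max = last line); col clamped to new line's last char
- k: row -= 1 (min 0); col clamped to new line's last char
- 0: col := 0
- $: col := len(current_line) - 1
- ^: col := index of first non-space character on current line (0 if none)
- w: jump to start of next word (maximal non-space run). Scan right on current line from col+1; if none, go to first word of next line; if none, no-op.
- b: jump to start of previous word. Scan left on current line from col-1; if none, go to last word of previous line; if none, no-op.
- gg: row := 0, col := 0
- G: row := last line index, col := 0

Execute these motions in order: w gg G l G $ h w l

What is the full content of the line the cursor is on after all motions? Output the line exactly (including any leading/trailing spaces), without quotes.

After 1 (w): row=0 col=6 char='g'
After 2 (gg): row=0 col=0 char='t'
After 3 (G): row=2 col=0 char='m'
After 4 (l): row=2 col=1 char='o'
After 5 (G): row=2 col=0 char='m'
After 6 ($): row=2 col=20 char='g'
After 7 (h): row=2 col=19 char='o'
After 8 (w): row=2 col=19 char='o'
After 9 (l): row=2 col=20 char='g'

Answer: moon  cyan  leaf  dog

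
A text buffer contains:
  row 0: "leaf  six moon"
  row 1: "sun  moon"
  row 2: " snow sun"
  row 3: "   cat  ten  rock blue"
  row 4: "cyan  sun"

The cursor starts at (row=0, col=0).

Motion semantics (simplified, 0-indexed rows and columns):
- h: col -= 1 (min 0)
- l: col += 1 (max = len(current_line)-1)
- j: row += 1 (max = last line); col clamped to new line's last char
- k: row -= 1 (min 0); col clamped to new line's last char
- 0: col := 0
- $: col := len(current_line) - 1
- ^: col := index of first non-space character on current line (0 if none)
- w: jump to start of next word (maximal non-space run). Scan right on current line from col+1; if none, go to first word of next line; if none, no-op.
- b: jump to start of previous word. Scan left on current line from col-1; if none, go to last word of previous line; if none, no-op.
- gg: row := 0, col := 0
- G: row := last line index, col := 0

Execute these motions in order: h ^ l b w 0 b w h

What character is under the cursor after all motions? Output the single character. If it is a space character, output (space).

Answer: (space)

Derivation:
After 1 (h): row=0 col=0 char='l'
After 2 (^): row=0 col=0 char='l'
After 3 (l): row=0 col=1 char='e'
After 4 (b): row=0 col=0 char='l'
After 5 (w): row=0 col=6 char='s'
After 6 (0): row=0 col=0 char='l'
After 7 (b): row=0 col=0 char='l'
After 8 (w): row=0 col=6 char='s'
After 9 (h): row=0 col=5 char='_'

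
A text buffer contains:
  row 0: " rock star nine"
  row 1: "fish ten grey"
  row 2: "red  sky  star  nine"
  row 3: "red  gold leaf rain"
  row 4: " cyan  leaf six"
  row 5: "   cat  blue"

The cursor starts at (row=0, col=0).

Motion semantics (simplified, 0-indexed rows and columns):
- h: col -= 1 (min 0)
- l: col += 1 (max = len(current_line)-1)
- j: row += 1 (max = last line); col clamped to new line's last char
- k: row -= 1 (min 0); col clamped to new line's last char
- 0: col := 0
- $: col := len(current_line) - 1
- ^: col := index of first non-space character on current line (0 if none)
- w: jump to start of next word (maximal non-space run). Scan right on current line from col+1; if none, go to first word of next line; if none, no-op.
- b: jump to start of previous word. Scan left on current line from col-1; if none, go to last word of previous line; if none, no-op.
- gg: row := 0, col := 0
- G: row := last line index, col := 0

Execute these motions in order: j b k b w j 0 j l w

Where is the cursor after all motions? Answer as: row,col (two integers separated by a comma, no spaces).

After 1 (j): row=1 col=0 char='f'
After 2 (b): row=0 col=11 char='n'
After 3 (k): row=0 col=11 char='n'
After 4 (b): row=0 col=6 char='s'
After 5 (w): row=0 col=11 char='n'
After 6 (j): row=1 col=11 char='e'
After 7 (0): row=1 col=0 char='f'
After 8 (j): row=2 col=0 char='r'
After 9 (l): row=2 col=1 char='e'
After 10 (w): row=2 col=5 char='s'

Answer: 2,5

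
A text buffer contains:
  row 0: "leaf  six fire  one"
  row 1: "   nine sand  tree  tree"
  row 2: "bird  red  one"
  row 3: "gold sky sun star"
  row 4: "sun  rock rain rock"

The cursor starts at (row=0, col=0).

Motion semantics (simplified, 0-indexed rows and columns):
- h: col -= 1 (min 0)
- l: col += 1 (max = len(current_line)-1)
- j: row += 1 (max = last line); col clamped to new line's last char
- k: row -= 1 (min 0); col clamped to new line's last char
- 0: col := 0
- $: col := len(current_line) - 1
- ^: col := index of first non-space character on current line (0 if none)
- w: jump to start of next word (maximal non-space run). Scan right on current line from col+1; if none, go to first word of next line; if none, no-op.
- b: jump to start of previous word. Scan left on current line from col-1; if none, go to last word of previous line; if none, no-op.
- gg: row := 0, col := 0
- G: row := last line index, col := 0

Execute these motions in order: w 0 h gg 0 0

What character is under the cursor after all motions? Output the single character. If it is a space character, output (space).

Answer: l

Derivation:
After 1 (w): row=0 col=6 char='s'
After 2 (0): row=0 col=0 char='l'
After 3 (h): row=0 col=0 char='l'
After 4 (gg): row=0 col=0 char='l'
After 5 (0): row=0 col=0 char='l'
After 6 (0): row=0 col=0 char='l'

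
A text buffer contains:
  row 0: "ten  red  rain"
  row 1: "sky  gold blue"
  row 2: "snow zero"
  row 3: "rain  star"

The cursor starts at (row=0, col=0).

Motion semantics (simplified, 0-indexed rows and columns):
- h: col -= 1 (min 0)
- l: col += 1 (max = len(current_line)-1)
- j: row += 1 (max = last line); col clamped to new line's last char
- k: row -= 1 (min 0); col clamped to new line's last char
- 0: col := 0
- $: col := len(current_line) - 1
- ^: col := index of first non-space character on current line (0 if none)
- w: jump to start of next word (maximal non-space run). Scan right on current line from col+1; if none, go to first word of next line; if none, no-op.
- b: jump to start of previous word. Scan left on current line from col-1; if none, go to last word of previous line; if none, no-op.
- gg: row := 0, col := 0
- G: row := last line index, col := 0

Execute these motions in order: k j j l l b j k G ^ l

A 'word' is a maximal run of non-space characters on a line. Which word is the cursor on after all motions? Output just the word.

Answer: rain

Derivation:
After 1 (k): row=0 col=0 char='t'
After 2 (j): row=1 col=0 char='s'
After 3 (j): row=2 col=0 char='s'
After 4 (l): row=2 col=1 char='n'
After 5 (l): row=2 col=2 char='o'
After 6 (b): row=2 col=0 char='s'
After 7 (j): row=3 col=0 char='r'
After 8 (k): row=2 col=0 char='s'
After 9 (G): row=3 col=0 char='r'
After 10 (^): row=3 col=0 char='r'
After 11 (l): row=3 col=1 char='a'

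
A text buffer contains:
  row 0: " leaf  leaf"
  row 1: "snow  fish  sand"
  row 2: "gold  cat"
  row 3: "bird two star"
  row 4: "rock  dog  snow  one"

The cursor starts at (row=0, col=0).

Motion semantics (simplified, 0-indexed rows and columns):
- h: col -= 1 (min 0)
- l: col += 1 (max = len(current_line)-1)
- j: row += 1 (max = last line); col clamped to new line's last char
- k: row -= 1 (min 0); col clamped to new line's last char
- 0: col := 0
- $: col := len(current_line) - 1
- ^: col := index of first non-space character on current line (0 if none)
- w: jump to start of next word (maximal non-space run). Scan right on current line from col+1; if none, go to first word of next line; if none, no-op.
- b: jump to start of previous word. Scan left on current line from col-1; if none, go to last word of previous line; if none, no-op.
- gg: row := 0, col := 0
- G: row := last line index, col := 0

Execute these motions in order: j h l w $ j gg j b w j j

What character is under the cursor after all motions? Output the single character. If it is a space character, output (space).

After 1 (j): row=1 col=0 char='s'
After 2 (h): row=1 col=0 char='s'
After 3 (l): row=1 col=1 char='n'
After 4 (w): row=1 col=6 char='f'
After 5 ($): row=1 col=15 char='d'
After 6 (j): row=2 col=8 char='t'
After 7 (gg): row=0 col=0 char='_'
After 8 (j): row=1 col=0 char='s'
After 9 (b): row=0 col=7 char='l'
After 10 (w): row=1 col=0 char='s'
After 11 (j): row=2 col=0 char='g'
After 12 (j): row=3 col=0 char='b'

Answer: b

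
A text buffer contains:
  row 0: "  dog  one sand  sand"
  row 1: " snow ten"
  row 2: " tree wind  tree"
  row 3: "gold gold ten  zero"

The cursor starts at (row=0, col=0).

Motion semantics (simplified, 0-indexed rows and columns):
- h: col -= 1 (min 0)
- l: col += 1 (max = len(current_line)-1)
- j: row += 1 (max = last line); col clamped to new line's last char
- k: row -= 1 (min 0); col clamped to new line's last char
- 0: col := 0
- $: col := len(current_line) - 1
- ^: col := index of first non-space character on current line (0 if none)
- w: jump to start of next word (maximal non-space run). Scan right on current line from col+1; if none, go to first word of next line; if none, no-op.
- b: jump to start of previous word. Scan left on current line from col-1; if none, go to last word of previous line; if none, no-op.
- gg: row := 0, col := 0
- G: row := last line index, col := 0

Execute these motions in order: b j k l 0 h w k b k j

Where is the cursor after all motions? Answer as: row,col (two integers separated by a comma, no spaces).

Answer: 1,2

Derivation:
After 1 (b): row=0 col=0 char='_'
After 2 (j): row=1 col=0 char='_'
After 3 (k): row=0 col=0 char='_'
After 4 (l): row=0 col=1 char='_'
After 5 (0): row=0 col=0 char='_'
After 6 (h): row=0 col=0 char='_'
After 7 (w): row=0 col=2 char='d'
After 8 (k): row=0 col=2 char='d'
After 9 (b): row=0 col=2 char='d'
After 10 (k): row=0 col=2 char='d'
After 11 (j): row=1 col=2 char='n'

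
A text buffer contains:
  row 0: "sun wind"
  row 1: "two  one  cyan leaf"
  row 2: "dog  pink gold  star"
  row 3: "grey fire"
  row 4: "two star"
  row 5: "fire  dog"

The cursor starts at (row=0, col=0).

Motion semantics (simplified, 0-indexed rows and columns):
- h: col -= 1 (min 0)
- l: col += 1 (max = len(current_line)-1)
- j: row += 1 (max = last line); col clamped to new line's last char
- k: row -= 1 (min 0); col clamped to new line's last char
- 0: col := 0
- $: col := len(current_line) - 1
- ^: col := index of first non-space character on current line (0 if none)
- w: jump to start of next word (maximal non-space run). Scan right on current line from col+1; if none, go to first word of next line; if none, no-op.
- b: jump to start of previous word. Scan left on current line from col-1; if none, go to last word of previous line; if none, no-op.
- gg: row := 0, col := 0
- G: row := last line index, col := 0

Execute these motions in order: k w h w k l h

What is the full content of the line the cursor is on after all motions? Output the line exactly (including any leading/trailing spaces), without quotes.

After 1 (k): row=0 col=0 char='s'
After 2 (w): row=0 col=4 char='w'
After 3 (h): row=0 col=3 char='_'
After 4 (w): row=0 col=4 char='w'
After 5 (k): row=0 col=4 char='w'
After 6 (l): row=0 col=5 char='i'
After 7 (h): row=0 col=4 char='w'

Answer: sun wind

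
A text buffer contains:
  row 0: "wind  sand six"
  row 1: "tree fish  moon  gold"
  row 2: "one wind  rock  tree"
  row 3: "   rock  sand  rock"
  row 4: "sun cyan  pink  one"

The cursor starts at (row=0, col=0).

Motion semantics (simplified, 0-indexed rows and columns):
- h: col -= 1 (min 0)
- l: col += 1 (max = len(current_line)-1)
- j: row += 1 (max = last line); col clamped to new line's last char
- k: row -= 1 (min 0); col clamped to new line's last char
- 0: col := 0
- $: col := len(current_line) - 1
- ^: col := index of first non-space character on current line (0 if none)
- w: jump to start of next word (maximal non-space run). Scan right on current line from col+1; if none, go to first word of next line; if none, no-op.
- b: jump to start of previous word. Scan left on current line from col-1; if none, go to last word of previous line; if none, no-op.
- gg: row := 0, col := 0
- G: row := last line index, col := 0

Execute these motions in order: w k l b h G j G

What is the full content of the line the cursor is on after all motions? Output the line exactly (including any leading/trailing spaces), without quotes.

Answer: sun cyan  pink  one

Derivation:
After 1 (w): row=0 col=6 char='s'
After 2 (k): row=0 col=6 char='s'
After 3 (l): row=0 col=7 char='a'
After 4 (b): row=0 col=6 char='s'
After 5 (h): row=0 col=5 char='_'
After 6 (G): row=4 col=0 char='s'
After 7 (j): row=4 col=0 char='s'
After 8 (G): row=4 col=0 char='s'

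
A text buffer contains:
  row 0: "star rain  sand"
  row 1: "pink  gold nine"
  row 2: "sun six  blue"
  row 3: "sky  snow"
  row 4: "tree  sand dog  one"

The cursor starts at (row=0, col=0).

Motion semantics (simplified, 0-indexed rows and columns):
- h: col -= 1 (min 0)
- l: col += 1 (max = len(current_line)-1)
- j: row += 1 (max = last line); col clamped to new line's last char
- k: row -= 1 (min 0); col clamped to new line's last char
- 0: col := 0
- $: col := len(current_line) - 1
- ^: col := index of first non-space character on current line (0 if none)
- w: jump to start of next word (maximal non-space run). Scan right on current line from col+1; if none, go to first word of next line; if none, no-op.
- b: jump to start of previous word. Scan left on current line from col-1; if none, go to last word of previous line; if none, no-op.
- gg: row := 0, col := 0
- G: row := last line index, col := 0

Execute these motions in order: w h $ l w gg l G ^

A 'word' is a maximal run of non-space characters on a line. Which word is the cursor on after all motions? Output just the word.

Answer: tree

Derivation:
After 1 (w): row=0 col=5 char='r'
After 2 (h): row=0 col=4 char='_'
After 3 ($): row=0 col=14 char='d'
After 4 (l): row=0 col=14 char='d'
After 5 (w): row=1 col=0 char='p'
After 6 (gg): row=0 col=0 char='s'
After 7 (l): row=0 col=1 char='t'
After 8 (G): row=4 col=0 char='t'
After 9 (^): row=4 col=0 char='t'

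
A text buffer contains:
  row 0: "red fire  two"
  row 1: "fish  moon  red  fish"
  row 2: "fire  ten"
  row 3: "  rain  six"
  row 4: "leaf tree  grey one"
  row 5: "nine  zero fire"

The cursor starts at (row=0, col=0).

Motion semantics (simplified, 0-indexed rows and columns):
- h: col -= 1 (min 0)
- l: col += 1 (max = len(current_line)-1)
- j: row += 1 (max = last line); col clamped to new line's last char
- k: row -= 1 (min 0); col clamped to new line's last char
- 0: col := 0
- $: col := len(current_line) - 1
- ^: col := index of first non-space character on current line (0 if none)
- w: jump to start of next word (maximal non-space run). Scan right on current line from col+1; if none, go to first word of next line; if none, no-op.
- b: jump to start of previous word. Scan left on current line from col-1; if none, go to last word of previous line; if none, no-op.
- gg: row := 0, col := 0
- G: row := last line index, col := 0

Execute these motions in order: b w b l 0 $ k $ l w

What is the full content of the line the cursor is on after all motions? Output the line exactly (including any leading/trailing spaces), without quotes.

After 1 (b): row=0 col=0 char='r'
After 2 (w): row=0 col=4 char='f'
After 3 (b): row=0 col=0 char='r'
After 4 (l): row=0 col=1 char='e'
After 5 (0): row=0 col=0 char='r'
After 6 ($): row=0 col=12 char='o'
After 7 (k): row=0 col=12 char='o'
After 8 ($): row=0 col=12 char='o'
After 9 (l): row=0 col=12 char='o'
After 10 (w): row=1 col=0 char='f'

Answer: fish  moon  red  fish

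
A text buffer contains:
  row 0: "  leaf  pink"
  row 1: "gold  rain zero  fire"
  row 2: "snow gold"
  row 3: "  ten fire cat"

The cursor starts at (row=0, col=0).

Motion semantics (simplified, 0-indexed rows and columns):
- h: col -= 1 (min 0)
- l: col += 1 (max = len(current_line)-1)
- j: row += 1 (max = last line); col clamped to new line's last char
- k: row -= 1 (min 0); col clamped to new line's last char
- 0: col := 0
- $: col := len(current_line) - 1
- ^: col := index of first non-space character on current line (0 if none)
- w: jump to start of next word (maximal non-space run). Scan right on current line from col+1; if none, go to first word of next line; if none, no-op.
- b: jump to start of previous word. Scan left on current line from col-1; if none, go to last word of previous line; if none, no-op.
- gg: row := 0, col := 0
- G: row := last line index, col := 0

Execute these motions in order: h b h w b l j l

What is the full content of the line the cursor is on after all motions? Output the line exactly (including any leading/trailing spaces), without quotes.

After 1 (h): row=0 col=0 char='_'
After 2 (b): row=0 col=0 char='_'
After 3 (h): row=0 col=0 char='_'
After 4 (w): row=0 col=2 char='l'
After 5 (b): row=0 col=2 char='l'
After 6 (l): row=0 col=3 char='e'
After 7 (j): row=1 col=3 char='d'
After 8 (l): row=1 col=4 char='_'

Answer: gold  rain zero  fire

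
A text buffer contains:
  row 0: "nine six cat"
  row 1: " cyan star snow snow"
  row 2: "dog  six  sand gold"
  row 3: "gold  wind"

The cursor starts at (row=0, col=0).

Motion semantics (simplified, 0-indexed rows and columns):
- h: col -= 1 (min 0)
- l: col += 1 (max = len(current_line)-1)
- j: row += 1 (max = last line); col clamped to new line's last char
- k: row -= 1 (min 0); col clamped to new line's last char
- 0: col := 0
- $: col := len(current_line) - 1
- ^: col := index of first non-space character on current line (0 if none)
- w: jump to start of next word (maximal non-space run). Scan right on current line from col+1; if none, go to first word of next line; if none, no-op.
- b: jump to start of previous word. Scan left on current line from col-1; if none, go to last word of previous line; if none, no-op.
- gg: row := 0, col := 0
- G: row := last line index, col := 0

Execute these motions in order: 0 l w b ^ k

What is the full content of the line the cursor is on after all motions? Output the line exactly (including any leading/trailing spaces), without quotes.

After 1 (0): row=0 col=0 char='n'
After 2 (l): row=0 col=1 char='i'
After 3 (w): row=0 col=5 char='s'
After 4 (b): row=0 col=0 char='n'
After 5 (^): row=0 col=0 char='n'
After 6 (k): row=0 col=0 char='n'

Answer: nine six cat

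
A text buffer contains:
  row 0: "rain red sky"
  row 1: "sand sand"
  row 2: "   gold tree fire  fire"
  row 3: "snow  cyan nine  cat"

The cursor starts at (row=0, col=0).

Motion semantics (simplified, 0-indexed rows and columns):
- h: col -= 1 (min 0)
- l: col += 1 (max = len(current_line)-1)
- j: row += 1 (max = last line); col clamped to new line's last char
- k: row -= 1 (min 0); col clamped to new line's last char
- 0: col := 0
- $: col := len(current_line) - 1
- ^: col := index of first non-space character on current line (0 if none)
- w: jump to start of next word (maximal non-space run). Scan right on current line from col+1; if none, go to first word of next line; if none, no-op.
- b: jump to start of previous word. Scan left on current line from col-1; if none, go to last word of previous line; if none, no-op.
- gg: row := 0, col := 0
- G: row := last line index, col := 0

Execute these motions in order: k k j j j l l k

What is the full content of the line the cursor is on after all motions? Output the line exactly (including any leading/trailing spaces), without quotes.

After 1 (k): row=0 col=0 char='r'
After 2 (k): row=0 col=0 char='r'
After 3 (j): row=1 col=0 char='s'
After 4 (j): row=2 col=0 char='_'
After 5 (j): row=3 col=0 char='s'
After 6 (l): row=3 col=1 char='n'
After 7 (l): row=3 col=2 char='o'
After 8 (k): row=2 col=2 char='_'

Answer:    gold tree fire  fire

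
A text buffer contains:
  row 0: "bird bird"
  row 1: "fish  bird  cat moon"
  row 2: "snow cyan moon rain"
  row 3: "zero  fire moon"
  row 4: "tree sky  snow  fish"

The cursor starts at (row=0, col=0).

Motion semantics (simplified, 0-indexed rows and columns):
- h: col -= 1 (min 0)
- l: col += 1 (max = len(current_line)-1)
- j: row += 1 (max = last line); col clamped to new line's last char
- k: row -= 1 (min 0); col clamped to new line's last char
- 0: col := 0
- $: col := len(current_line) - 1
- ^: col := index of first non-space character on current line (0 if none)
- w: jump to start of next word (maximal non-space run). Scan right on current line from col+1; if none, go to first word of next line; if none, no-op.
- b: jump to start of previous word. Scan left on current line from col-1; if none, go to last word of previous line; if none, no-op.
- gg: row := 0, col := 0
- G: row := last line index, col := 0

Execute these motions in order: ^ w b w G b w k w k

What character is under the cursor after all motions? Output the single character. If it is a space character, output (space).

After 1 (^): row=0 col=0 char='b'
After 2 (w): row=0 col=5 char='b'
After 3 (b): row=0 col=0 char='b'
After 4 (w): row=0 col=5 char='b'
After 5 (G): row=4 col=0 char='t'
After 6 (b): row=3 col=11 char='m'
After 7 (w): row=4 col=0 char='t'
After 8 (k): row=3 col=0 char='z'
After 9 (w): row=3 col=6 char='f'
After 10 (k): row=2 col=6 char='y'

Answer: y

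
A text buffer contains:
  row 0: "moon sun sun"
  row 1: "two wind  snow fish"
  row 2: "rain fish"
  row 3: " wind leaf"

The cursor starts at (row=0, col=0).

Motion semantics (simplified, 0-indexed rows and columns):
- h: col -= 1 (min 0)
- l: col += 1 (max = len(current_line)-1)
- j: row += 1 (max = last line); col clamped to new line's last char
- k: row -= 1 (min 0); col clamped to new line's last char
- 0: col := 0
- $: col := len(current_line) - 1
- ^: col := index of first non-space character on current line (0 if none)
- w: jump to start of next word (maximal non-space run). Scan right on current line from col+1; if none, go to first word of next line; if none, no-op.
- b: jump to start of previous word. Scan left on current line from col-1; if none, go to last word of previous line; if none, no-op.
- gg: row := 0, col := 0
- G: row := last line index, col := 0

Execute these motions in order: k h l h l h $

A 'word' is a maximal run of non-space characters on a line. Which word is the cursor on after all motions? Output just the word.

Answer: sun

Derivation:
After 1 (k): row=0 col=0 char='m'
After 2 (h): row=0 col=0 char='m'
After 3 (l): row=0 col=1 char='o'
After 4 (h): row=0 col=0 char='m'
After 5 (l): row=0 col=1 char='o'
After 6 (h): row=0 col=0 char='m'
After 7 ($): row=0 col=11 char='n'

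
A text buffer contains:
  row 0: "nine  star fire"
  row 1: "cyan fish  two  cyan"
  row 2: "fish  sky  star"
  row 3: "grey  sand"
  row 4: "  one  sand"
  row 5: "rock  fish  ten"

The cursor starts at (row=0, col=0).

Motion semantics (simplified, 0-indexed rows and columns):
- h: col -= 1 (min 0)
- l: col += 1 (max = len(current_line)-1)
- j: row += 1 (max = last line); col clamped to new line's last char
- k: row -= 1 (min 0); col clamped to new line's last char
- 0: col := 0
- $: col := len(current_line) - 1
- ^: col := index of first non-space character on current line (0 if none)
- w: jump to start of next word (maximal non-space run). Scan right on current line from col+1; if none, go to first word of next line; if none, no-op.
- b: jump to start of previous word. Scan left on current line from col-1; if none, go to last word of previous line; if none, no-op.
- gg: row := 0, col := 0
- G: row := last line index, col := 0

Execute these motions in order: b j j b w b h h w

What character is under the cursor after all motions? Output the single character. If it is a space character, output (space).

After 1 (b): row=0 col=0 char='n'
After 2 (j): row=1 col=0 char='c'
After 3 (j): row=2 col=0 char='f'
After 4 (b): row=1 col=16 char='c'
After 5 (w): row=2 col=0 char='f'
After 6 (b): row=1 col=16 char='c'
After 7 (h): row=1 col=15 char='_'
After 8 (h): row=1 col=14 char='_'
After 9 (w): row=1 col=16 char='c'

Answer: c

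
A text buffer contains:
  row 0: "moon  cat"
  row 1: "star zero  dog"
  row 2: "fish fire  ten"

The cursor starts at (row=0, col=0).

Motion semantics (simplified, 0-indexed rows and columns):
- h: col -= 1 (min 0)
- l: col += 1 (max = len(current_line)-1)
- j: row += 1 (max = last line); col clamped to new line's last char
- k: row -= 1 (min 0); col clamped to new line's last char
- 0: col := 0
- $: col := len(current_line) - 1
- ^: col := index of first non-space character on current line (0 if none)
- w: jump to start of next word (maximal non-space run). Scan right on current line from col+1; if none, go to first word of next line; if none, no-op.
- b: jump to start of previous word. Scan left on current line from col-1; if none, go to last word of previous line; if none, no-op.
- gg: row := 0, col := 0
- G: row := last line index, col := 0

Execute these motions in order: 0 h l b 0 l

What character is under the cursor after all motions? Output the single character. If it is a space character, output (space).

Answer: o

Derivation:
After 1 (0): row=0 col=0 char='m'
After 2 (h): row=0 col=0 char='m'
After 3 (l): row=0 col=1 char='o'
After 4 (b): row=0 col=0 char='m'
After 5 (0): row=0 col=0 char='m'
After 6 (l): row=0 col=1 char='o'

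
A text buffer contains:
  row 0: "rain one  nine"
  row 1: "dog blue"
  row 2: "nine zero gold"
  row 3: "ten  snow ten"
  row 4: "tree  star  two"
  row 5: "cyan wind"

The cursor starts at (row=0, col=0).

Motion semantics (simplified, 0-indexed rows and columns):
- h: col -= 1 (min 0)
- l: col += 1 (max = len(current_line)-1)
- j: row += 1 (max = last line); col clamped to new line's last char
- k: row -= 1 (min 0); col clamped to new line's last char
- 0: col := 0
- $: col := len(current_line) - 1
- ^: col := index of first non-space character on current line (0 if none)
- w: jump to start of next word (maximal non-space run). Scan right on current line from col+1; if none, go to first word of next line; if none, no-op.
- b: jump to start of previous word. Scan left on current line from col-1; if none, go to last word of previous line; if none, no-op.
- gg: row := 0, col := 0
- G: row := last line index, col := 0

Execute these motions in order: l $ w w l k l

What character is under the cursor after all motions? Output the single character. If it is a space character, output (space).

Answer: n

Derivation:
After 1 (l): row=0 col=1 char='a'
After 2 ($): row=0 col=13 char='e'
After 3 (w): row=1 col=0 char='d'
After 4 (w): row=1 col=4 char='b'
After 5 (l): row=1 col=5 char='l'
After 6 (k): row=0 col=5 char='o'
After 7 (l): row=0 col=6 char='n'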